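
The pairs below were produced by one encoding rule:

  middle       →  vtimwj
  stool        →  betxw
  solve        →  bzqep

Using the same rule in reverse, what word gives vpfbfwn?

Shifts by position in middle: pos 0: m→v (+9), pos 1: i→t (+11), pos 2: d→i (+5), pos 3: d→m (+9), pos 4: l→w (+11), pos 5: e→j (+5) — repeating every 3. It's a Vigenère-style cipher with numeric key [9,11,5]: position i shifts by key[i mod 3].
Decoding vpfbfwn: v−9=m, p−11=e, f−5=a, b−9=s, f−11=u, w−5=r, n−9=e.

measure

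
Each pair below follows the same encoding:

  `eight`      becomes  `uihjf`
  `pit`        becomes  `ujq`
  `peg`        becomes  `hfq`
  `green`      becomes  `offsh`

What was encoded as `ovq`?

pun

The output letters match the input read backwards, each shifted +1: eight reversed is thgie. The word is reversed, then every letter is shifted forward by 1.
Reversing it on ovq: shift back: o−1=n, v−1=u, q−1=p → nup; then reverse → pun.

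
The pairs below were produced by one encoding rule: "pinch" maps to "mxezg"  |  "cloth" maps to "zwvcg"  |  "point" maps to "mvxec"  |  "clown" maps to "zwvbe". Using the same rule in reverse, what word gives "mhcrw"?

Each letter's alphabet position (a=0..z=25) is mapped through 17·x+17 mod 26 — an affine cipher.
Reversing it on mhcrw: m(12)→23·(12−17)≡15=p; h(7)→23·(7−17)≡4=e; c(2)→23·(2−17)≡19=t; r(17)→23·(17−17)≡0=a; w(22)→23·(22−17)≡11=l (all mod 26).

petal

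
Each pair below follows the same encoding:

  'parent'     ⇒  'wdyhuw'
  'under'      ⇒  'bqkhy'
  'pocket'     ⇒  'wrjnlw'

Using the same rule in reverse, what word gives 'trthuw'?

moment

It's a Vigenère-style cipher with numeric key [7,3]: position i shifts by key[i mod 2].
Undoing it on trthuw: t−7=m, r−3=o, t−7=m, h−3=e, u−7=n, w−3=t.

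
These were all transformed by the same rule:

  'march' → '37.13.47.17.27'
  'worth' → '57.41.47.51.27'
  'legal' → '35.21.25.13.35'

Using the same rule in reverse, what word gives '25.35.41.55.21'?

m(#13)→37 and a(#1)→13: differences scale by 2, so n = 2·pos + 11. With a=1..z=26, the number is 2·pos + 11.
Reversing it on 25.35.41.55.21: 25→(25−11)÷2=7=g, 35→(35−11)÷2=12=l, 41→(41−11)÷2=15=o, 55→(55−11)÷2=22=v, 21→(21−11)÷2=5=e.

glove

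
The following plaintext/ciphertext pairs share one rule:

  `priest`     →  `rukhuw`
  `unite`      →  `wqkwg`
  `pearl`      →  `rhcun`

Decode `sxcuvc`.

quartz

Shifts by position in priest: pos 0: p→r (+2), pos 1: r→u (+3), pos 2: i→k (+2), pos 3: e→h (+3) — repeating every 2. The shifts repeat in a cycle of length 2: positions 0,1,… shift by +2, +3, then the pattern repeats.
Decoding sxcuvc: s−2=q, x−3=u, c−2=a, u−3=r, v−2=t, c−3=z.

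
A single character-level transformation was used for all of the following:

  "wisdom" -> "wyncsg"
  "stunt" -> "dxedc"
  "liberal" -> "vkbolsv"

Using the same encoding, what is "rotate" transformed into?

The output letters match the input read backwards, each shifted +10: wisdom reversed is modsiw. Read the word backwards and shift each letter +10.
On rotate: reverse → etator; then shift: e+10=o, t+10=d, a+10=k, t+10=d, o+10=y, r+10=b.

odkdyb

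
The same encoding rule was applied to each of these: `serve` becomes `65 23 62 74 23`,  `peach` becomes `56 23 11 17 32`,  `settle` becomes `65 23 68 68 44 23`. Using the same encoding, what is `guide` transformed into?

s(#19)→65 and e(#5)→23: differences scale by 3, so n = 3·pos + 8. With a=1..z=26, the number is 3·pos + 8.
Applying it to guide: g=7→29, u=21→71, i=9→35, d=4→20, e=5→23.

29 71 35 20 23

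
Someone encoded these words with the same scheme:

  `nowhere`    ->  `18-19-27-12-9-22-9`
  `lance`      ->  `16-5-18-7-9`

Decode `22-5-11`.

n is letter #14 and maps to 18: an offset of 4. Letters become their 1-based position plus 4 (so a→5, b→6, …).
Undoing it on 22-5-11: 22→(22−4)÷1=18=r, 5→(5−4)÷1=1=a, 11→(11−4)÷1=7=g.

rag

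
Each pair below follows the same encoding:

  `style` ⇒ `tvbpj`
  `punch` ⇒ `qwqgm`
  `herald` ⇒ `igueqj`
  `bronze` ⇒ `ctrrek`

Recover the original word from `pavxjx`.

oyster

The shift increases by 1 at each position, starting from +1: 1, 2, 3, ….
Undoing it on pavxjx: p−1=o, a−2=y, v−3=s, x−4=t, j−5=e, x−6=r.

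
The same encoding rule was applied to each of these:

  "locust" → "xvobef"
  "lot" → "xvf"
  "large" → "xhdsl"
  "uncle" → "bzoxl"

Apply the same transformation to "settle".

The shift depends on letter class: consonant l→x is +12, but vowel o→v is +7. Vowels shift forward by 7 and consonants shift forward by 12.
For settle: s(cons)+12=e, e(vowel)+7=l, t(cons)+12=f, t(cons)+12=f, l(cons)+12=x, e(vowel)+7=l.

elffxl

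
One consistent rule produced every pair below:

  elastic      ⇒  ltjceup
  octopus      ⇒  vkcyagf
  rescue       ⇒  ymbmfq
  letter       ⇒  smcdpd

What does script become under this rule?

In elastic: e→l is +7, l→t is +8, a→j is +9, s→c is +10 — the shift increases by 1 each position. The shift increases by 1 at each position, starting from +7: 7, 8, 9, ….
For script: s+7=z, c+8=k, r+9=a, i+10=s, p+11=a, t+12=f.

zkasaf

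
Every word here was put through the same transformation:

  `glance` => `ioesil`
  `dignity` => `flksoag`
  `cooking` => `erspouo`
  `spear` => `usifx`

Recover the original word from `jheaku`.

In glance: g→i is +2, l→o is +3, a→e is +4, n→s is +5 — the shift increases by 1 each position. Each letter shifts forward by (position + 2), i.e. 2, 3, 4, … — the shift grows by one for each successive letter.
Decoding jheaku: j−2=h, h−3=e, e−4=a, a−5=v, k−6=e, u−7=n.

heaven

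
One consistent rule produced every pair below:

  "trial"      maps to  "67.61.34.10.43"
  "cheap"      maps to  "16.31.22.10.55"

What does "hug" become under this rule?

31.70.28

t(#20)→67 and r(#18)→61: differences scale by 3, so n = 3·pos + 7. Each letter becomes 3×(its alphabet position, a=1..z=26) + 7.
For hug: h=8→31, u=21→70, g=7→28.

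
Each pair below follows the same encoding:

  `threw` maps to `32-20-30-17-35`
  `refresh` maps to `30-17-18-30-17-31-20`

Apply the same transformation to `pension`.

28-17-26-31-21-27-26

t is letter #20 and maps to 32: an offset of 12. The number is (letter's place in the alphabet, a=1) + 12.
For pension: p=16→28, e=5→17, n=14→26, s=19→31, i=9→21, o=15→27, n=14→26.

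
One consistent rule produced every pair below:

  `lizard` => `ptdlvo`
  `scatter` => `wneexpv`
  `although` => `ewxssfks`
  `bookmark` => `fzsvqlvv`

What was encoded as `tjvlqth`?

pyramid

Shifts by position in lizard: pos 0: l→p (+4), pos 1: i→t (+11), pos 2: z→d (+4), pos 3: a→l (+11) — repeating every 2. The shifts repeat in a cycle of length 2: positions 0,1,… shift by +4, +11, then the pattern repeats.
Undoing it on tjvlqth: t−4=p, j−11=y, v−4=r, l−11=a, q−4=m, t−11=i, h−4=d.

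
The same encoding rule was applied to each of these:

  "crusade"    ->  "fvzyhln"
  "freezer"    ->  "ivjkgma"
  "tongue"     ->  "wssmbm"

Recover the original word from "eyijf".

buddy

In crusade: c→f is +3, r→v is +4, u→z is +5, s→y is +6 — the shift increases by 1 each position. The shift increases by 1 at each position, starting from +3: 3, 4, 5, ….
Undoing it on eyijf: e−3=b, y−4=u, i−5=d, j−6=d, f−7=y.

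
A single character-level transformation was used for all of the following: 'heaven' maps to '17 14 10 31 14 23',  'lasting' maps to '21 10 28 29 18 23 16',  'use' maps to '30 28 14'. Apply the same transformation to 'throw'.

29 17 27 24 32

Each letter is replaced by its alphabet position (a=1..z=26) + 9.
Applying it to throw: t=20→29, h=8→17, r=18→27, o=15→24, w=23→32.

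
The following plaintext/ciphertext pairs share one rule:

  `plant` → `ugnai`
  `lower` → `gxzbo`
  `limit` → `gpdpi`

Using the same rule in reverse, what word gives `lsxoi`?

Each letter's alphabet position (a=0..z=25) is mapped through 23·x+13 mod 26 — an affine cipher.
Reversing it on lsxoi: l(11)→17·(11−13)≡18=s; s(18)→17·(18−13)≡7=h; x(23)→17·(23−13)≡14=o; o(14)→17·(14−13)≡17=r; i(8)→17·(8−13)≡19=t (all mod 26).

short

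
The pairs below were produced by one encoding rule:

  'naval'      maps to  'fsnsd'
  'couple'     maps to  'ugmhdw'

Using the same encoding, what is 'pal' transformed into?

Compare letters: n→f is +18, a→s is +18, v→n is +18 — a constant shift. It's a constant shift of +18 (ROT18).
On pal: p+18=h, a+18=s, l+18=d.

hsd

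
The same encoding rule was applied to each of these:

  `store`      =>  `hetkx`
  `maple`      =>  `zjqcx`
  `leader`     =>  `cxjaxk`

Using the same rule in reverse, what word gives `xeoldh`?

Each letter's alphabet position (a=0..z=25) is mapped through 23·x+9 mod 26 — an affine cipher.
Undoing it on xeoldh: x(23)→17·(23−9)≡4=e; e(4)→17·(4−9)≡19=t; o(14)→17·(14−9)≡7=h; l(11)→17·(11−9)≡8=i; d(3)→17·(3−9)≡2=c; h(7)→17·(7−9)≡18=s (all mod 26).

ethics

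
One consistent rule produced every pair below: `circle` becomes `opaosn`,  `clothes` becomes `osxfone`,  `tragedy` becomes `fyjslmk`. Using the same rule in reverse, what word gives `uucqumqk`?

Shifts by position in circle: pos 0: c→o (+12), pos 1: i→p (+7), pos 2: r→a (+9), pos 3: c→o (+12), pos 4: l→s (+7), pos 5: e→n (+9) — repeating every 3. A repeating key of period 3 is used — shifts +12, +7, +9 over and over.
Reversing it on uucqumqk: u−12=i, u−7=n, c−9=t, q−12=e, u−7=n, m−9=d, q−12=e, k−7=d.

intended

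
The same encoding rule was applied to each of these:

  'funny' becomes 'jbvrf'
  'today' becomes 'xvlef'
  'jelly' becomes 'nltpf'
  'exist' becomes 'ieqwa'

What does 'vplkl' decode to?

A repeating key of period 3 is used — shifts +4, +7, +8 over and over.
Undoing it on vplkl: v−4=r, p−7=i, l−8=d, k−4=g, l−7=e.

ridge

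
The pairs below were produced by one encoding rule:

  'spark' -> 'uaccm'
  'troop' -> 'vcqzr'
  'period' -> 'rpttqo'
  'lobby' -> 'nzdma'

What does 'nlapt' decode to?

layer

It's a Vigenère-style cipher with numeric key [2,11]: position i shifts by key[i mod 2].
Decoding nlapt: n−2=l, l−11=a, a−2=y, p−11=e, t−2=r.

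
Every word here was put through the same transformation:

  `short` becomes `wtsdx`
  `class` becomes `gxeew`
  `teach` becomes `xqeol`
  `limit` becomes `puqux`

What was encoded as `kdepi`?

grade

Shifts by position in short: pos 0: s→w (+4), pos 1: h→t (+12), pos 2: o→s (+4), pos 3: r→d (+12) — repeating every 2. A repeating key of period 2 is used — shifts +4, +12 over and over.
Undoing it on kdepi: k−4=g, d−12=r, e−4=a, p−12=d, i−4=e.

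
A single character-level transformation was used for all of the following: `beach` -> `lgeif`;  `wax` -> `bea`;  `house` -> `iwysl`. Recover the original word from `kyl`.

The output letters match the input read backwards, each shifted +4: beach reversed is hcaeb. Two steps: reverse the string, then apply a Caesar shift of +4.
Undoing it on kyl: shift back: k−4=g, y−4=u, l−4=h → guh; then reverse → hug.

hug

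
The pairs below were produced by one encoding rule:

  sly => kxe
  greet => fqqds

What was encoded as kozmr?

The output letters match the input read backwards, each shifted +12: sly reversed is yls. The word is reversed, then every letter is shifted forward by 12.
Undoing it on kozmr: shift back: k−12=y, o−12=c, z−12=n, m−12=a, r−12=f → ycnaf; then reverse → fancy.

fancy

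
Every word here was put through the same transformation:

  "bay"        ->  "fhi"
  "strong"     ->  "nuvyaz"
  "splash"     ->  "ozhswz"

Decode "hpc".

The output letters match the input read backwards, each shifted +7: bay reversed is yab. Two steps: reverse the string, then apply a Caesar shift of +7.
Undoing it on hpc: shift back: h−7=a, p−7=i, c−7=v → aiv; then reverse → via.

via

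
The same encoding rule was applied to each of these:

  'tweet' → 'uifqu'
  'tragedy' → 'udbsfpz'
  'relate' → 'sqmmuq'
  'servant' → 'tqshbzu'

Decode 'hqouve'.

Shifts by position in tweet: pos 0: t→u (+1), pos 1: w→i (+12), pos 2: e→f (+1), pos 3: e→q (+12) — repeating every 2. The shifts repeat in a cycle of length 2: positions 0,1,… shift by +1, +12, then the pattern repeats.
Undoing it on hqouve: h−1=g, q−12=e, o−1=n, u−12=i, v−1=u, e−12=s.

genius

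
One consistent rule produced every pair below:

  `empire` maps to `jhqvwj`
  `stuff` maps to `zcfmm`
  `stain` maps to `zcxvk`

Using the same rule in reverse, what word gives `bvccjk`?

kitten

This is an affine cipher: with a=0,…,z=25, each position x becomes (3x+23) mod 26.
Undoing it on bvccjk: b(1)→9·(1−23)≡10=k; v(21)→9·(21−23)≡8=i; c(2)→9·(2−23)≡19=t; c(2)→9·(2−23)≡19=t; j(9)→9·(9−23)≡4=e; k(10)→9·(10−23)≡13=n (all mod 26).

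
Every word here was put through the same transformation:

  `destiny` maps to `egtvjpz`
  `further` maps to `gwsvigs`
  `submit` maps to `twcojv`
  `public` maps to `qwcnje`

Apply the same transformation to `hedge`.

igeif

Shifts by position in destiny: pos 0: d→e (+1), pos 1: e→g (+2), pos 2: s→t (+1), pos 3: t→v (+2) — repeating every 2. The shifts repeat in a cycle of length 2: positions 0,1,… shift by +1, +2, then the pattern repeats.
For hedge: h+1=i, e+2=g, d+1=e, g+2=i, e+1=f.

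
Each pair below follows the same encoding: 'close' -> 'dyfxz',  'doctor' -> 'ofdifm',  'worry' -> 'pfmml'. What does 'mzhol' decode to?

c(2)→d(3) and l(11)→y(24) fit y≡11x+7 (mod 26); the inverse of 11 mod 26 is 19. Treating letters as 0–25, the rule is x ↦ 11x + 7 (mod 26).
Reversing it on mzhol: m(12)→19·(12−7)≡17=r; z(25)→19·(25−7)≡4=e; h(7)→19·(7−7)≡0=a; o(14)→19·(14−7)≡3=d; l(11)→19·(11−7)≡24=y (all mod 26).

ready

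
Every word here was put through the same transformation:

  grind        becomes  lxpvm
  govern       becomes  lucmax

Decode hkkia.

Each letter shifts forward by (position + 5), i.e. 5, 6, 7, … — the shift grows by one for each successive letter.
Reversing it on hkkia: h−5=c, k−6=e, k−7=d, i−8=a, a−9=r.

cedar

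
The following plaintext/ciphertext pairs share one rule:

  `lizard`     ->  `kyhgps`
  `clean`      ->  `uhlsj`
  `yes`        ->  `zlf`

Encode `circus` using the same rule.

zbjypj

The output letters match the input read backwards, each shifted +7: lizard reversed is drazil. Two steps: reverse the string, then apply a Caesar shift of +7.
For circus: reverse → sucric; then shift: s+7=z, u+7=b, c+7=j, r+7=y, i+7=p, c+7=j.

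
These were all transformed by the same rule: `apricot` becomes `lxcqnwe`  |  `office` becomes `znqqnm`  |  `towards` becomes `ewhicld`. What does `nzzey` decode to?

crown

Shifts by position in apricot: pos 0: a→l (+11), pos 1: p→x (+8), pos 2: r→c (+11), pos 3: i→q (+8) — repeating every 2. A repeating key of period 2 is used — shifts +11, +8 over and over.
Decoding nzzey: n−11=c, z−8=r, z−11=o, e−8=w, y−11=n.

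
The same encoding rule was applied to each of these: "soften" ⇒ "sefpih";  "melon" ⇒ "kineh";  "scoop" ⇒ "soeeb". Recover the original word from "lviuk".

s(18)→s(18) and o(14)→e(4) fit y≡23x+20 (mod 26); the inverse of 23 mod 26 is 17. Each letter's alphabet position (a=0..z=25) is mapped through 23·x+20 mod 26 — an affine cipher.
Decoding lviuk: l(11)→17·(11−20)≡3=d; v(21)→17·(21−20)≡17=r; i(8)→17·(8−20)≡4=e; u(20)→17·(20−20)≡0=a; k(10)→17·(10−20)≡12=m (all mod 26).

dream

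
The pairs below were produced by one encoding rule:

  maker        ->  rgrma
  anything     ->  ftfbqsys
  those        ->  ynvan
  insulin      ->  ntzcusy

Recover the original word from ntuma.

inner

In maker: m→r is +5, a→g is +6, k→r is +7, e→m is +8 — the shift increases by 1 each position. Each letter shifts forward by (position + 5), i.e. 5, 6, 7, … — the shift grows by one for each successive letter.
Undoing it on ntuma: n−5=i, t−6=n, u−7=n, m−8=e, a−9=r.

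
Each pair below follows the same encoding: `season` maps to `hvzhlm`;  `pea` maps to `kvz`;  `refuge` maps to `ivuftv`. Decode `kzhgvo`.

This is the alphabet-reversal cipher (Atbash): a becomes z, b becomes y, etc.
Undoing it on kzhgvo: k↔p, z↔a, h↔s, g↔t, v↔e, o↔l.

pastel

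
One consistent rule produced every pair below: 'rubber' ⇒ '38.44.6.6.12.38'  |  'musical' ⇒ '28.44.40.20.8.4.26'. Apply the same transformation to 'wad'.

48.4.10

r(#18)→38 and u(#21)→44: differences scale by 2, so n = 2·pos + 2. The formula is n = 2×(alphabet index, a=1) + 2.
On wad: w=23→48, a=1→4, d=4→10.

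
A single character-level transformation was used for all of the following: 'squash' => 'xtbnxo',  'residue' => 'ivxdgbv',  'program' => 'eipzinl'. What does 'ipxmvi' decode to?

s(18)→x(23) and q(16)→t(19) fit y≡15x+13 (mod 26); the inverse of 15 mod 26 is 7. Treating letters as 0–25, the rule is x ↦ 15x + 13 (mod 26).
Reversing it on ipxmvi: i(8)→7·(8−13)≡17=r; p(15)→7·(15−13)≡14=o; x(23)→7·(23−13)≡18=s; m(12)→7·(12−13)≡19=t; v(21)→7·(21−13)≡4=e; i(8)→7·(8−13)≡17=r (all mod 26).

roster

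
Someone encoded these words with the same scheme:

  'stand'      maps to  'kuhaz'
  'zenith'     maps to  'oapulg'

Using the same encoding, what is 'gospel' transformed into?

slwzvn

Two steps: reverse the string, then apply a Caesar shift of +7.
For gospel: reverse → lepsog; then shift: l+7=s, e+7=l, p+7=w, s+7=z, o+7=v, g+7=n.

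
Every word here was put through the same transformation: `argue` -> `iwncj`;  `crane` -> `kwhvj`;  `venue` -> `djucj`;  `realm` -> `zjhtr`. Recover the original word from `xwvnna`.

profit

Shifts by position in argue: pos 0: a→i (+8), pos 1: r→w (+5), pos 2: g→n (+7), pos 3: u→c (+8), pos 4: e→j (+5) — repeating every 3. A repeating key of period 3 is used — shifts +8, +5, +7 over and over.
Reversing it on xwvnna: x−8=p, w−5=r, v−7=o, n−8=f, n−5=i, a−7=t.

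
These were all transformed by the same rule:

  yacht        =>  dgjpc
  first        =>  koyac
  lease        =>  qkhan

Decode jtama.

In yacht: y→d is +5, a→g is +6, c→j is +7, h→p is +8 — the shift increases by 1 each position. Letter i (0-indexed) is shifted by i+5, so successive shifts are 5, 6, 7, ….
Reversing it on jtama: j−5=e, t−6=n, a−7=t, m−8=e, a−9=r.

enter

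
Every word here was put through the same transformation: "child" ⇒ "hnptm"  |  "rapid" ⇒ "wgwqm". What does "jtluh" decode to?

enemy

In child: c→h is +5, h→n is +6, i→p is +7, l→t is +8 — the shift increases by 1 each position. Each letter shifts forward by (position + 5), i.e. 5, 6, 7, … — the shift grows by one for each successive letter.
Reversing it on jtluh: j−5=e, t−6=n, l−7=e, u−8=m, h−9=y.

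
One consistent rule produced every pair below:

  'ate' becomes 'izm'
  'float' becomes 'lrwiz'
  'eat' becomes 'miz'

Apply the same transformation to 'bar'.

Two shifts are in play — +8 for a/e/i/o/u, +6 for every other letter.
On bar: b(cons)+6=h, a(vowel)+8=i, r(cons)+6=x.

hix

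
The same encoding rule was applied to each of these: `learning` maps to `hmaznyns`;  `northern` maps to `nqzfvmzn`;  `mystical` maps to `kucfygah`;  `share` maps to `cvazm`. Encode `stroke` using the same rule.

cfzqem

l(11)→h(7) and e(4)→m(12) fit y≡3x+0 (mod 26); the inverse of 3 mod 26 is 9. Treating letters as 0–25, the rule is x ↦ 3x + 0 (mod 26).
On stroke: s(18)→3·18+0≡2=c; t(19)→3·19+0≡5=f; r(17)→3·17+0≡25=z; o(14)→3·14+0≡16=q; k(10)→3·10+0≡4=e; e(4)→3·4+0≡12=m (all mod 26).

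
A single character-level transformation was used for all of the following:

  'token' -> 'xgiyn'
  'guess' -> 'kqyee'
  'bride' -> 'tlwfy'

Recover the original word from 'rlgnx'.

Each letter's alphabet position (a=0..z=25) is mapped through 19·x+0 mod 26 — an affine cipher.
Reversing it on rlgnx: r(17)→11·(17−0)≡5=f; l(11)→11·(11−0)≡17=r; g(6)→11·(6−0)≡14=o; n(13)→11·(13−0)≡13=n; x(23)→11·(23−0)≡19=t (all mod 26).

front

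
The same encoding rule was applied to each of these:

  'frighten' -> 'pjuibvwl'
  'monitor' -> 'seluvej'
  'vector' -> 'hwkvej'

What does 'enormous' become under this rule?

f(5)→p(15) and r(17)→j(9) fit y≡19x+24 (mod 26); the inverse of 19 mod 26 is 11. Treating letters as 0–25, the rule is x ↦ 19x + 24 (mod 26).
On enormous: e(4)→19·4+24≡22=w; n(13)→19·13+24≡11=l; o(14)→19·14+24≡4=e; r(17)→19·17+24≡9=j; m(12)→19·12+24≡18=s; o(14)→19·14+24≡4=e; u(20)→19·20+24≡14=o; s(18)→19·18+24≡2=c (all mod 26).

wlejseoc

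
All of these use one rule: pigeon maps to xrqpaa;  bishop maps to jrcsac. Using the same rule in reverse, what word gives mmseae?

editor

In pigeon: p→x is +8, i→r is +9, g→q is +10, e→p is +11 — the shift increases by 1 each position. The shift increases by 1 at each position, starting from +8: 8, 9, 10, ….
Undoing it on mmseae: m−8=e, m−9=d, s−10=i, e−11=t, a−12=o, e−13=r.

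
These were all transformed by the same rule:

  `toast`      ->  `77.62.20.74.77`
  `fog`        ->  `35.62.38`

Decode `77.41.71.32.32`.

With a=1..z=26, the number is 3·pos + 17.
Reversing it on 77.41.71.32.32: 77→(77−17)÷3=20=t, 41→(41−17)÷3=8=h, 71→(71−17)÷3=18=r, 32→(32−17)÷3=5=e, 32→(32−17)÷3=5=e.

three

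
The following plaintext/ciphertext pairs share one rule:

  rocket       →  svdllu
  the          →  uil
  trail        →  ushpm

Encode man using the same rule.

nho

The shift depends on letter class: consonant r→s is +1, but vowel o→v is +7. The rule splits by letter class: vowels +7, consonants +1.
For man: m(cons)+1=n, a(vowel)+7=h, n(cons)+1=o.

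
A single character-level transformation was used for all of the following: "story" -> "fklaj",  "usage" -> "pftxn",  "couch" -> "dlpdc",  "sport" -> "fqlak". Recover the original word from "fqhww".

s(18)→f(5) and t(19)→k(10) fit y≡5x+19 (mod 26); the inverse of 5 mod 26 is 21. Each letter's alphabet position (a=0..z=25) is mapped through 5·x+19 mod 26 — an affine cipher.
Decoding fqhww: f(5)→21·(5−19)≡18=s; q(16)→21·(16−19)≡15=p; h(7)→21·(7−19)≡8=i; w(22)→21·(22−19)≡11=l; w(22)→21·(22−19)≡11=l (all mod 26).

spill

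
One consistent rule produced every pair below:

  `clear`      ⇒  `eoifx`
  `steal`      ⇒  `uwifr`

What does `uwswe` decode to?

Letter i (0-indexed) is shifted by i+2, so successive shifts are 2, 3, 4, ….
Decoding uwswe: u−2=s, w−3=t, s−4=o, w−5=r, e−6=y.

story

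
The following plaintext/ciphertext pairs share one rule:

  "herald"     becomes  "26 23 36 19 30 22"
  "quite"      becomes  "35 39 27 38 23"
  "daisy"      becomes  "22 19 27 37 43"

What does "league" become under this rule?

h is letter #8 and maps to 26: an offset of 18. The number is (letter's place in the alphabet, a=1) + 18.
On league: l=12→30, e=5→23, a=1→19, g=7→25, u=21→39, e=5→23.

30 23 19 25 39 23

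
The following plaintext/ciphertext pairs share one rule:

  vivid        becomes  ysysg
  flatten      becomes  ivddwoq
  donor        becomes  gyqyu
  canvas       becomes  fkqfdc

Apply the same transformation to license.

osfoqch

Shifts by position in vivid: pos 0: v→y (+3), pos 1: i→s (+10), pos 2: v→y (+3), pos 3: i→s (+10) — repeating every 2. It's a Vigenère-style cipher with numeric key [3,10]: position i shifts by key[i mod 2].
Applying it to license: l+3=o, i+10=s, c+3=f, e+10=o, n+3=q, s+10=c, e+3=h.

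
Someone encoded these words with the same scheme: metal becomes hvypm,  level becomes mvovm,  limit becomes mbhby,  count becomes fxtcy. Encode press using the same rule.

sivdd

m(12)→h(7) and e(4)→v(21) fit y≡21x+15 (mod 26); the inverse of 21 mod 26 is 5. Treating letters as 0–25, the rule is x ↦ 21x + 15 (mod 26).
On press: p(15)→21·15+15≡18=s; r(17)→21·17+15≡8=i; e(4)→21·4+15≡21=v; s(18)→21·18+15≡3=d; s(18)→21·18+15≡3=d (all mod 26).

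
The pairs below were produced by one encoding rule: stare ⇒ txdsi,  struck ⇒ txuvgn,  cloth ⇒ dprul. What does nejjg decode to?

magic

A repeating key of period 3 is used — shifts +1, +4, +3 over and over.
Undoing it on nejjg: n−1=m, e−4=a, j−3=g, j−1=i, g−4=c.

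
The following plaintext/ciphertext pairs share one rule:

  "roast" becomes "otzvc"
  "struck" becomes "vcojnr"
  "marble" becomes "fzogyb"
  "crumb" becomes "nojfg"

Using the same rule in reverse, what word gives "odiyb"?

rifle

r(17)→o(14) and o(14)→t(19) fit y≡7x+25 (mod 26); the inverse of 7 mod 26 is 15. This is an affine cipher: with a=0,…,z=25, each position x becomes (7x+25) mod 26.
Decoding odiyb: o(14)→15·(14−25)≡17=r; d(3)→15·(3−25)≡8=i; i(8)→15·(8−25)≡5=f; y(24)→15·(24−25)≡11=l; b(1)→15·(1−25)≡4=e (all mod 26).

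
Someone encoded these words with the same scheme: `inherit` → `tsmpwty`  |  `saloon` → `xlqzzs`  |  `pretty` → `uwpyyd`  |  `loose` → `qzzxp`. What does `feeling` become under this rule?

The shift depends on letter class: consonant n→s is +5, but vowel i→t is +11. The rule splits by letter class: vowels +11, consonants +5.
Applying it to feeling: f(cons)+5=k, e(vowel)+11=p, e(vowel)+11=p, l(cons)+5=q, i(vowel)+11=t, n(cons)+5=s, g(cons)+5=l.

kppqtsl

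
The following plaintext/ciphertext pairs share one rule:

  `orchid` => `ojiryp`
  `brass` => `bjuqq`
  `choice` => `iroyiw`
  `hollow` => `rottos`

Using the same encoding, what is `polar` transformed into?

o(14)→o(14) and r(17)→j(9) fit y≡7x+20 (mod 26); the inverse of 7 mod 26 is 15. Treating letters as 0–25, the rule is x ↦ 7x + 20 (mod 26).
On polar: p(15)→7·15+20≡21=v; o(14)→7·14+20≡14=o; l(11)→7·11+20≡19=t; a(0)→7·0+20≡20=u; r(17)→7·17+20≡9=j (all mod 26).

votuj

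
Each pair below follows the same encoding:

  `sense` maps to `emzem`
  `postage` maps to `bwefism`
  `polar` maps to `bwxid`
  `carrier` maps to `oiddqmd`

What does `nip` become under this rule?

zqb

The shift depends on letter class: consonant s→e is +12, but vowel e→m is +8. Vowels shift forward by 8 and consonants shift forward by 12.
For nip: n(cons)+12=z, i(vowel)+8=q, p(cons)+12=b.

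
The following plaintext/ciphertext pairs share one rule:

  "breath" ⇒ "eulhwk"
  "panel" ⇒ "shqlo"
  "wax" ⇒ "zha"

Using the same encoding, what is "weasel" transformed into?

The shift depends on letter class: consonant b→e is +3, but vowel e→l is +7. The rule splits by letter class: vowels +7, consonants +3.
For weasel: w(cons)+3=z, e(vowel)+7=l, a(vowel)+7=h, s(cons)+3=v, e(vowel)+7=l, l(cons)+3=o.

zlhvlo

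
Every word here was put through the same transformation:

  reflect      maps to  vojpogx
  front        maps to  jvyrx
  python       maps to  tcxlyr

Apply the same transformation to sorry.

The shift depends on letter class: consonant r→v is +4, but vowel e→o is +10. Two shifts are in play — +10 for a/e/i/o/u, +4 for every other letter.
Applying it to sorry: s(cons)+4=w, o(vowel)+10=y, r(cons)+4=v, r(cons)+4=v, y(cons)+4=c.

wyvvc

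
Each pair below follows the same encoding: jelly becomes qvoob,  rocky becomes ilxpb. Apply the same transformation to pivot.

krelg

Letters are reflected about the middle of the alphabet (position → 25−position): Atbash.
For pivot: p↔k, i↔r, v↔e, o↔l, t↔g.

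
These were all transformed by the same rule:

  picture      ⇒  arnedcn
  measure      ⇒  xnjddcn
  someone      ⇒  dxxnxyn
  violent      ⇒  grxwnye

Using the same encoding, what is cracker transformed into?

ncjnvnc

Vowels shift forward by 9 and consonants shift forward by 11.
On cracker: c(cons)+11=n, r(cons)+11=c, a(vowel)+9=j, c(cons)+11=n, k(cons)+11=v, e(vowel)+9=n, r(cons)+11=c.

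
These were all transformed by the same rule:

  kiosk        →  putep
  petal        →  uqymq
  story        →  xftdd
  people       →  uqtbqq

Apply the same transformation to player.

uxfkjd

Shifts by position in kiosk: pos 0: k→p (+5), pos 1: i→u (+12), pos 2: o→t (+5), pos 3: s→e (+12) — repeating every 2. The shifts repeat in a cycle of length 2: positions 0,1,… shift by +5, +12, then the pattern repeats.
Applying it to player: p+5=u, l+12=x, a+5=f, y+12=k, e+5=j, r+12=d.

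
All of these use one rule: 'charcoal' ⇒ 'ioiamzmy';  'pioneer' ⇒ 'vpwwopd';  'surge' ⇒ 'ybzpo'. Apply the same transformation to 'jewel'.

In charcoal: c→i is +6, h→o is +7, a→i is +8, r→a is +9 — the shift increases by 1 each position. Each letter shifts forward by (position + 6), i.e. 6, 7, 8, … — the shift grows by one for each successive letter.
On jewel: j+6=p, e+7=l, w+8=e, e+9=n, l+10=v.

plenv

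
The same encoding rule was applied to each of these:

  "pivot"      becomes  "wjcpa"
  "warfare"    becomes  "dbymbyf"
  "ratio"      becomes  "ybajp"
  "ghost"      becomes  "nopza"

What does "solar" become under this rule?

zpsby

The shift depends on letter class: consonant p→w is +7, but vowel i→j is +1. The rule splits by letter class: vowels +1, consonants +7.
Applying it to solar: s(cons)+7=z, o(vowel)+1=p, l(cons)+7=s, a(vowel)+1=b, r(cons)+7=y.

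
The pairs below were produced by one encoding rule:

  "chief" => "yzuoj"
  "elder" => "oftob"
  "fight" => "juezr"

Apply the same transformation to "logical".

Each letter's alphabet position (a=0..z=25) is mapped through 21·x+8 mod 26 — an affine cipher.
Applying it to logical: l(11)→21·11+8≡5=f; o(14)→21·14+8≡16=q; g(6)→21·6+8≡4=e; i(8)→21·8+8≡20=u; c(2)→21·2+8≡24=y; a(0)→21·0+8≡8=i; l(11)→21·11+8≡5=f (all mod 26).

fqeuyif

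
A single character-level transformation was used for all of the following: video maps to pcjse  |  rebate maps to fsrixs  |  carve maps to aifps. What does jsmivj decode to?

v(21)→p(15) and i(8)→c(2) fit y≡9x+8 (mod 26); the inverse of 9 mod 26 is 3. Treating letters as 0–25, the rule is x ↦ 9x + 8 (mod 26).
Undoing it on jsmivj: j(9)→3·(9−8)≡3=d; s(18)→3·(18−8)≡4=e; m(12)→3·(12−8)≡12=m; i(8)→3·(8−8)≡0=a; v(21)→3·(21−8)≡13=n; j(9)→3·(9−8)≡3=d (all mod 26).

demand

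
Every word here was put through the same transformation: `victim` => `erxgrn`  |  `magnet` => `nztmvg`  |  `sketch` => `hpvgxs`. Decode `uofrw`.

fluid

Each pair mirrors across the alphabet (v↔e, i↔r, c↔x): positions sum to 25. This is the alphabet-reversal cipher (Atbash): a becomes z, b becomes y, etc.
Reversing it on uofrw: u↔f, o↔l, f↔u, r↔i, w↔d.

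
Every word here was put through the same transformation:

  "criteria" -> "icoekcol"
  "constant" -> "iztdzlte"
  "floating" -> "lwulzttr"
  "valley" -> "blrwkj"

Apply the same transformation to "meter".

Shifts by position in criteria: pos 0: c→i (+6), pos 1: r→c (+11), pos 2: i→o (+6), pos 3: t→e (+11) — repeating every 2. A repeating key of period 2 is used — shifts +6, +11 over and over.
For meter: m+6=s, e+11=p, t+6=z, e+11=p, r+6=x.

spzpx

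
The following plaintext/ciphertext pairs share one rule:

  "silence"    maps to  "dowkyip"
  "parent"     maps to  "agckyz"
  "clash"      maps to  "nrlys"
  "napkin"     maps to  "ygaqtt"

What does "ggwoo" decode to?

valid

A repeating key of period 2 is used — shifts +11, +6 over and over.
Reversing it on ggwoo: g−11=v, g−6=a, w−11=l, o−6=i, o−11=d.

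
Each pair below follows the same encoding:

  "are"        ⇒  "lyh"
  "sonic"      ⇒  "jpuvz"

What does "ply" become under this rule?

fsw

Read the word backwards and shift each letter +7.
For ply: reverse → ylp; then shift: y+7=f, l+7=s, p+7=w.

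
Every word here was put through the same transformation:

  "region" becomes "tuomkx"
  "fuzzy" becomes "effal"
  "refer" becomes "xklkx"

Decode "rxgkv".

The output letters match the input read backwards, each shifted +6: region reversed is noiger. Read the word backwards and shift each letter +6.
Decoding rxgkv: shift back: r−6=l, x−6=r, g−6=a, k−6=e, v−6=p → lraep; then reverse → pearl.

pearl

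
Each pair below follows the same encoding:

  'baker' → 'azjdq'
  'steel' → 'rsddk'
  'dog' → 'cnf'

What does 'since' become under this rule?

rhmbd

This is a Caesar cipher with shift 25.
For since: s+25=r, i+25=h, n+25=m, c+25=b, e+25=d.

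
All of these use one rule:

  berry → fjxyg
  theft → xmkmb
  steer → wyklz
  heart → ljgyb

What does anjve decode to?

Each letter shifts forward by (position + 4), i.e. 4, 5, 6, … — the shift grows by one for each successive letter.
Decoding anjve: a−4=w, n−5=i, j−6=d, v−7=o, e−8=w.

widow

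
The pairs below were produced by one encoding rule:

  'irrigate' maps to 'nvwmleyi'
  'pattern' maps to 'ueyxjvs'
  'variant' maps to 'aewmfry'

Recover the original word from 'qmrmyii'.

limited

Shifts by position in irrigate: pos 0: i→n (+5), pos 1: r→v (+4), pos 2: r→w (+5), pos 3: i→m (+4) — repeating every 2. A repeating key of period 2 is used — shifts +5, +4 over and over.
Decoding qmrmyii: q−5=l, m−4=i, r−5=m, m−4=i, y−5=t, i−4=e, i−5=d.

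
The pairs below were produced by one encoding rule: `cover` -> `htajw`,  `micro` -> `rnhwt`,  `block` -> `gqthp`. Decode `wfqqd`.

Compare letters: c→h is +5, o→t is +5, v→a is +5 — a constant shift. This is a Caesar cipher with shift 5.
Reversing it on wfqqd: w−5=r, f−5=a, q−5=l, q−5=l, d−5=y.

rally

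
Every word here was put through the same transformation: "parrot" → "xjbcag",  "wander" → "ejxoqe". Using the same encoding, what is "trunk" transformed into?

baeyw

In parrot: p→x is +8, a→j is +9, r→b is +10, r→c is +11 — the shift increases by 1 each position. Each letter shifts forward by (position + 8), i.e. 8, 9, 10, … — the shift grows by one for each successive letter.
On trunk: t+8=b, r+9=a, u+10=e, n+11=y, k+12=w.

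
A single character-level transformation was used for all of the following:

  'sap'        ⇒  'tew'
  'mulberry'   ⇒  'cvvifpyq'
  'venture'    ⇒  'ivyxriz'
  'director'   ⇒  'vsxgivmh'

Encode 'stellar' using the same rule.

The word is reversed, then every letter is shifted forward by 4.
For stellar: reverse → rallets; then shift: r+4=v, a+4=e, l+4=p, l+4=p, e+4=i, t+4=x, s+4=w.

veppixw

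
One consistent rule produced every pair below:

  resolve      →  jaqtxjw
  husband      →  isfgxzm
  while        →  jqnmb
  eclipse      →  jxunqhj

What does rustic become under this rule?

hnyxzw

The output letters match the input read backwards, each shifted +5: resolve reversed is evloser. Read the word backwards and shift each letter +5.
Applying it to rustic: reverse → citsur; then shift: c+5=h, i+5=n, t+5=y, s+5=x, u+5=z, r+5=w.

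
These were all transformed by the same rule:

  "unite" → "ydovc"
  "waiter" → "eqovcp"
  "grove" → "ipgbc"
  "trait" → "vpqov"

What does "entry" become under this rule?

cdvpk

u(20)→y(24) and n(13)→d(3) fit y≡3x+16 (mod 26); the inverse of 3 mod 26 is 9. Treating letters as 0–25, the rule is x ↦ 3x + 16 (mod 26).
On entry: e(4)→3·4+16≡2=c; n(13)→3·13+16≡3=d; t(19)→3·19+16≡21=v; r(17)→3·17+16≡15=p; y(24)→3·24+16≡10=k (all mod 26).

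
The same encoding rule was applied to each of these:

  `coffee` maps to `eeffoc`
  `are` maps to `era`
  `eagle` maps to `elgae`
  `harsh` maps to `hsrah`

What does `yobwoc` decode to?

The output letters match the input read backwards: coffee reversed is eeffoc. The word is simply reversed.
Decoding yobwoc: then reverse → cowboy.

cowboy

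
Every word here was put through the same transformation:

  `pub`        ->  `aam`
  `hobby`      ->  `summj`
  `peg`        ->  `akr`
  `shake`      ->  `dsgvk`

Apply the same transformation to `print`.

The rule splits by letter class: vowels +6, consonants +11.
On print: p(cons)+11=a, r(cons)+11=c, i(vowel)+6=o, n(cons)+11=y, t(cons)+11=e.

acoye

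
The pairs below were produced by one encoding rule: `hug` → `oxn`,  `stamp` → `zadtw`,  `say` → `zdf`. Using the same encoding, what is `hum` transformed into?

The rule splits by letter class: vowels +3, consonants +7.
On hum: h(cons)+7=o, u(vowel)+3=x, m(cons)+7=t.

oxt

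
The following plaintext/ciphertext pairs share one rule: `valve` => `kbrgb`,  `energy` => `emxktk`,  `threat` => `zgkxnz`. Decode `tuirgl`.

falcon

The output letters match the input read backwards, each shifted +6: valve reversed is evlav. The word is reversed, then every letter is shifted forward by 6.
Undoing it on tuirgl: shift back: t−6=n, u−6=o, i−6=c, r−6=l, g−6=a, l−6=f → noclaf; then reverse → falcon.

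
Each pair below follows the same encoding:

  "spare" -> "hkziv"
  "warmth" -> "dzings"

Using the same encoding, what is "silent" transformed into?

hrovmg

Each letter is replaced by its mirror in the alphabet: a↔z, b↔y, c↔x, and so on (the Atbash cipher).
Applying it to silent: s↔h, i↔r, l↔o, e↔v, n↔m, t↔g.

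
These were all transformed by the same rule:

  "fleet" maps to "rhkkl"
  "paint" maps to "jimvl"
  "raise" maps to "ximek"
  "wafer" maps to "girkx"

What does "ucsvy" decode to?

young

f(5)→r(17) and l(11)→h(7) fit y≡7x+8 (mod 26); the inverse of 7 mod 26 is 15. Treating letters as 0–25, the rule is x ↦ 7x + 8 (mod 26).
Reversing it on ucsvy: u(20)→15·(20−8)≡24=y; c(2)→15·(2−8)≡14=o; s(18)→15·(18−8)≡20=u; v(21)→15·(21−8)≡13=n; y(24)→15·(24−8)≡6=g (all mod 26).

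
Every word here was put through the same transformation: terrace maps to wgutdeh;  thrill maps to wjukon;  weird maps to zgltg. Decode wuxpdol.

tsunami

Shifts by position in terrace: pos 0: t→w (+3), pos 1: e→g (+2), pos 2: r→u (+3), pos 3: r→t (+2) — repeating every 2. It's a Vigenère-style cipher with numeric key [3,2]: position i shifts by key[i mod 2].
Decoding wuxpdol: w−3=t, u−2=s, x−3=u, p−2=n, d−3=a, o−2=m, l−3=i.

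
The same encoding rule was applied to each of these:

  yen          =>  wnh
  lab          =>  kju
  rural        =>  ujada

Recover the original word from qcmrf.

width

The output letters match the input read backwards, each shifted +9: yen reversed is ney. Read the word backwards and shift each letter +9.
Decoding qcmrf: shift back: q−9=h, c−9=t, m−9=d, r−9=i, f−9=w → htdiw; then reverse → width.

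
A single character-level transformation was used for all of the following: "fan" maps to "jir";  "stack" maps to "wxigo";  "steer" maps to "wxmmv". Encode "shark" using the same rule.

wlivo

The rule splits by letter class: vowels +8, consonants +4.
For shark: s(cons)+4=w, h(cons)+4=l, a(vowel)+8=i, r(cons)+4=v, k(cons)+4=o.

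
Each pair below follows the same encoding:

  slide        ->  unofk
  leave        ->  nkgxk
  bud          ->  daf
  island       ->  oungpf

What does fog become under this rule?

hui

The shift depends on letter class: consonant s→u is +2, but vowel i→o is +6. Vowels shift forward by 6 and consonants shift forward by 2.
Applying it to fog: f(cons)+2=h, o(vowel)+6=u, g(cons)+2=i.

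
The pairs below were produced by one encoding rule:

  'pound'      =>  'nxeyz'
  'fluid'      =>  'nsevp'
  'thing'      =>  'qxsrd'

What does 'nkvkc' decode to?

Read the word backwards and shift each letter +10.
Decoding nkvkc: shift back: n−10=d, k−10=a, v−10=l, k−10=a, c−10=s → dalas; then reverse → salad.

salad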